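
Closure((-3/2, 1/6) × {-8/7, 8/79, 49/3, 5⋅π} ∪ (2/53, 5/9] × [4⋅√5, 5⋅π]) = ([-3/2, 1/6] × {-8/7, 8/79, 49/3, 5⋅π}) ∪ ([2/53, 5/9] × [4⋅√5, 5⋅π])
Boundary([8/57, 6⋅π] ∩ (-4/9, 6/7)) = {8/57, 6/7}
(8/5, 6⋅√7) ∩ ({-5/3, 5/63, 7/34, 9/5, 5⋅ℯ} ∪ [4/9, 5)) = (8/5, 5) ∪ {5⋅ℯ}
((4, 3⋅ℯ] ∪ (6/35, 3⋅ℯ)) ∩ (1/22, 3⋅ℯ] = (6/35, 3⋅ℯ]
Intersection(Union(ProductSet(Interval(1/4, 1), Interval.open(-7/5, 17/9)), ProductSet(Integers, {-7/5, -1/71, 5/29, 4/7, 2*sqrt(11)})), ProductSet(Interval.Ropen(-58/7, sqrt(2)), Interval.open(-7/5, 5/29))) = Union(ProductSet(Interval(1/4, 1), Interval.open(-7/5, 5/29)), ProductSet(Range(-8, 2, 1), {-1/71}))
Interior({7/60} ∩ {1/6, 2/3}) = ∅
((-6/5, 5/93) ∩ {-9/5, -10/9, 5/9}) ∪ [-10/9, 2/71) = [-10/9, 2/71)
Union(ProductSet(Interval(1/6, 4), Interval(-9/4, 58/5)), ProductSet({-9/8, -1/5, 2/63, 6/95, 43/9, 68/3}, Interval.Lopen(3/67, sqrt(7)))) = Union(ProductSet({-9/8, -1/5, 2/63, 6/95, 43/9, 68/3}, Interval.Lopen(3/67, sqrt(7))), ProductSet(Interval(1/6, 4), Interval(-9/4, 58/5)))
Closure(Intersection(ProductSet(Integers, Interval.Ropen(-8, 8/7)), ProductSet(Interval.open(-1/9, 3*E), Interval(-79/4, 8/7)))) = ProductSet(Range(0, 9, 1), Interval(-8, 8/7))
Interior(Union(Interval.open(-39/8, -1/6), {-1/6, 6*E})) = Interval.open(-39/8, -1/6)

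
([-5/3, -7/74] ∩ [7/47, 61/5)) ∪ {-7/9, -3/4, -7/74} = {-7/9, -3/4, -7/74}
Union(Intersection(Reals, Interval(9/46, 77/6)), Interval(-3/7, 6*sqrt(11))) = Interval(-3/7, 6*sqrt(11))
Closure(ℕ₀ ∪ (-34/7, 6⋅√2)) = [-34/7, 6⋅√2] ∪ ℕ₀ ∪ (ℕ₀ \ (-34/7, 6⋅√2))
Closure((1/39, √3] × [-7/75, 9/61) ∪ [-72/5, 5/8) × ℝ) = ([-72/5, 5/8) × ℝ) ∪ ({√3} × [-7/75, 9/61]) ∪ ([5/8, √3] × {-7/75, 9/61}) ∪ ((1/39, √3] × [-7/75, 9/61)) ∪ ({-72/5, 5/8} × ((-∞, -7/75] ∪ [9/61, ∞)))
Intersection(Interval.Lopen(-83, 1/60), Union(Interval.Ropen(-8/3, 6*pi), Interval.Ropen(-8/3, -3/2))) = Interval(-8/3, 1/60)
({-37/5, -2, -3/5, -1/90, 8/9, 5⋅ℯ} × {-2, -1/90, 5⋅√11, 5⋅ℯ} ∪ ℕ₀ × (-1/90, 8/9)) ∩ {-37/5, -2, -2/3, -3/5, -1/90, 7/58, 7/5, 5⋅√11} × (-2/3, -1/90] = {-37/5, -2, -3/5, -1/90} × {-1/90}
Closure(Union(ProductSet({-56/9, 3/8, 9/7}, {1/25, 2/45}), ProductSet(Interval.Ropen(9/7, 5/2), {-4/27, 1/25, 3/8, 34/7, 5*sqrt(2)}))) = Union(ProductSet({-56/9, 3/8, 9/7}, {1/25, 2/45}), ProductSet(Interval(9/7, 5/2), {-4/27, 1/25, 3/8, 34/7, 5*sqrt(2)}))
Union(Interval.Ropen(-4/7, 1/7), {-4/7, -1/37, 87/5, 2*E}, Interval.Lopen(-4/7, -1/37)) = Union({87/5, 2*E}, Interval.Ropen(-4/7, 1/7))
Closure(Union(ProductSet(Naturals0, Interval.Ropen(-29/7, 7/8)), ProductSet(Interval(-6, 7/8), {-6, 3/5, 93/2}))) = Union(ProductSet(Interval(-6, 7/8), {-6, 3/5, 93/2}), ProductSet(Naturals0, Interval(-29/7, 7/8)))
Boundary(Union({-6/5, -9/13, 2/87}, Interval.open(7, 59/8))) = {-6/5, -9/13, 2/87, 7, 59/8}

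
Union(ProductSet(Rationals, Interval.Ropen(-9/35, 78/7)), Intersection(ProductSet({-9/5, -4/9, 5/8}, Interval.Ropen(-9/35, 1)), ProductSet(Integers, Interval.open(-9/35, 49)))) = ProductSet(Rationals, Interval.Ropen(-9/35, 78/7))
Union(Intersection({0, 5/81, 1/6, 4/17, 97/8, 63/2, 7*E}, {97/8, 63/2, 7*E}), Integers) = Union({97/8, 63/2, 7*E}, Integers)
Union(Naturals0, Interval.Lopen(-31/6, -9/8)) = Union(Interval.Lopen(-31/6, -9/8), Naturals0)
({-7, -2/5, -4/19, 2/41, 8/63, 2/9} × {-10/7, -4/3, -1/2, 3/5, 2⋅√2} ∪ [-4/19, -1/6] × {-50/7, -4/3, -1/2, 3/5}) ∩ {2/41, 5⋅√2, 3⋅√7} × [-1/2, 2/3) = {2/41} × {-1/2, 3/5}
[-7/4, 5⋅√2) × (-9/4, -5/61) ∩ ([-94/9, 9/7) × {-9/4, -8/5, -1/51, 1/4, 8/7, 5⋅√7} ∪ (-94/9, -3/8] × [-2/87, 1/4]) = [-7/4, 9/7) × {-8/5}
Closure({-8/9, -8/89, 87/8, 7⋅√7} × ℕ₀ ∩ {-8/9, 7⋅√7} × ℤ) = {-8/9, 7⋅√7} × ℕ₀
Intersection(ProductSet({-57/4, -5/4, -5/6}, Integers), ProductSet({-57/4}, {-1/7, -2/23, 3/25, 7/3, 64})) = ProductSet({-57/4}, {64})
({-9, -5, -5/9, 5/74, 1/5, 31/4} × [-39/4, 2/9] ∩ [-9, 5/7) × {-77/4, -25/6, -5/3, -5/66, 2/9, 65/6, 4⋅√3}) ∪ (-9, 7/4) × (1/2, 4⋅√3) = ({-9, -5, -5/9, 5/74, 1/5} × {-25/6, -5/3, -5/66, 2/9}) ∪ ((-9, 7/4) × (1/2, 4⋅√3))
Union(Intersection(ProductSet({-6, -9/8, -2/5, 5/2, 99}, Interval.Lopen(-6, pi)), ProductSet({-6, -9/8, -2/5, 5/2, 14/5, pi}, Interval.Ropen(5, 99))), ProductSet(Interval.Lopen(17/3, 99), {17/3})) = ProductSet(Interval.Lopen(17/3, 99), {17/3})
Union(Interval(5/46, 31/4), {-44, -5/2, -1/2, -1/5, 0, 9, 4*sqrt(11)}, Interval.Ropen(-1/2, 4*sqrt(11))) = Union({-44, -5/2}, Interval(-1/2, 4*sqrt(11)))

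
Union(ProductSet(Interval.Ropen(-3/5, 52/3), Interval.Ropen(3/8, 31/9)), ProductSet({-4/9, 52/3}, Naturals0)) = Union(ProductSet({-4/9, 52/3}, Naturals0), ProductSet(Interval.Ropen(-3/5, 52/3), Interval.Ropen(3/8, 31/9)))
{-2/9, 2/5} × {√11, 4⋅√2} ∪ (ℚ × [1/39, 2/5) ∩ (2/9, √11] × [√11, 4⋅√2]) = {-2/9, 2/5} × {√11, 4⋅√2}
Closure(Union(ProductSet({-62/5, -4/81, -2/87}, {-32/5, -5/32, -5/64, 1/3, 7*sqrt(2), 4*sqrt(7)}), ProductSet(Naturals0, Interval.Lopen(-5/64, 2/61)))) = Union(ProductSet({-62/5, -4/81, -2/87}, {-32/5, -5/32, -5/64, 1/3, 7*sqrt(2), 4*sqrt(7)}), ProductSet(Naturals0, Interval(-5/64, 2/61)))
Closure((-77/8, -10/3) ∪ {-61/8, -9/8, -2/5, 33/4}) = [-77/8, -10/3] ∪ {-9/8, -2/5, 33/4}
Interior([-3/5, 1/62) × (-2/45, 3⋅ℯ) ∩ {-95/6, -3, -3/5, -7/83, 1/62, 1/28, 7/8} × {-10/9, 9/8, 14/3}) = ∅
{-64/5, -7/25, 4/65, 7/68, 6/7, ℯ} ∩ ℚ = {-64/5, -7/25, 4/65, 7/68, 6/7}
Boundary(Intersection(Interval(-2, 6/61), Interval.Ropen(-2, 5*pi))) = {-2, 6/61}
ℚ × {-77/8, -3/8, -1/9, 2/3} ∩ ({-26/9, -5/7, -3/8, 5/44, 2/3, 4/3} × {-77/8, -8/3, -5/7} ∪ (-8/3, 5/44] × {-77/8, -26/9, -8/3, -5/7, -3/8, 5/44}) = ({-26/9, -5/7, -3/8, 5/44, 2/3, 4/3} × {-77/8}) ∪ ((ℚ ∩ (-8/3, 5/44]) × {-77/8, -3/8})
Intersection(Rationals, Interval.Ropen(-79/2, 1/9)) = Intersection(Interval.Ropen(-79/2, 1/9), Rationals)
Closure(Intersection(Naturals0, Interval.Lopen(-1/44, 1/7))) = Range(0, 1, 1)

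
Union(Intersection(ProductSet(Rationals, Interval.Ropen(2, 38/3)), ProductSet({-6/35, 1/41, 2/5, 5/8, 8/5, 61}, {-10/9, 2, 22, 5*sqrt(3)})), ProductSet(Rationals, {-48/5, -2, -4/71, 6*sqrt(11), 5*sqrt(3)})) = Union(ProductSet({-6/35, 1/41, 2/5, 5/8, 8/5, 61}, {2, 5*sqrt(3)}), ProductSet(Rationals, {-48/5, -2, -4/71, 6*sqrt(11), 5*sqrt(3)}))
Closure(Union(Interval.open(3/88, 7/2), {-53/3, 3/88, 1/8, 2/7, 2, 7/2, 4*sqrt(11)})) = Union({-53/3, 4*sqrt(11)}, Interval(3/88, 7/2))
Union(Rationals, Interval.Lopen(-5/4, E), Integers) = Union(Interval(-5/4, E), Rationals)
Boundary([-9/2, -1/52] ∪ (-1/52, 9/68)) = {-9/2, 9/68}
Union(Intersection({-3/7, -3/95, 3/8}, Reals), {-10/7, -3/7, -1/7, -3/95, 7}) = {-10/7, -3/7, -1/7, -3/95, 3/8, 7}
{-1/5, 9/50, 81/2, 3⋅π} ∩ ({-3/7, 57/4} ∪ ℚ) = {-1/5, 9/50, 81/2}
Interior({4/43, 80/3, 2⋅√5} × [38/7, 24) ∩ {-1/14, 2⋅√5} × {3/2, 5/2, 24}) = ∅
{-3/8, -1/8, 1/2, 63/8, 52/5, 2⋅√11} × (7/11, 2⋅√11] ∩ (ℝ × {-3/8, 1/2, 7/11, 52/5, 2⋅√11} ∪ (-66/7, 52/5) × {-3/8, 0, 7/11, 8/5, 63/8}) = ({-3/8, -1/8, 1/2, 63/8, 2⋅√11} × {8/5}) ∪ ({-3/8, -1/8, 1/2, 63/8, 52/5, 2⋅√11} × {2⋅√11})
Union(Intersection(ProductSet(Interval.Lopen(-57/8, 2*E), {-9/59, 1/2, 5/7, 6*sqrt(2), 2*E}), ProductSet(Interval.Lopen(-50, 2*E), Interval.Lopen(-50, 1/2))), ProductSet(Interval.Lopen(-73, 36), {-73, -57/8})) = Union(ProductSet(Interval.Lopen(-73, 36), {-73, -57/8}), ProductSet(Interval.Lopen(-57/8, 2*E), {-9/59, 1/2}))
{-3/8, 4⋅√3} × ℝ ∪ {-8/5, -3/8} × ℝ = {-8/5, -3/8, 4⋅√3} × ℝ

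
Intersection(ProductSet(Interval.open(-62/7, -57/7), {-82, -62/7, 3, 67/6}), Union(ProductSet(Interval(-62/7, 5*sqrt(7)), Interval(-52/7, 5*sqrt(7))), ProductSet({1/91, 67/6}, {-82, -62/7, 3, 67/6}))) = ProductSet(Interval.open(-62/7, -57/7), {3, 67/6})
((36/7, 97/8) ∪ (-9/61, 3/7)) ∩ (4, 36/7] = ∅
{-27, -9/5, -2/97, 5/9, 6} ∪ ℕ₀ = {-27, -9/5, -2/97, 5/9} ∪ ℕ₀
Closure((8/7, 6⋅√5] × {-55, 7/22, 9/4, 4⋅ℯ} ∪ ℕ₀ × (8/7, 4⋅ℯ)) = (ℕ₀ × [8/7, 4⋅ℯ]) ∪ ([8/7, 6⋅√5] × {-55, 7/22, 9/4, 4⋅ℯ})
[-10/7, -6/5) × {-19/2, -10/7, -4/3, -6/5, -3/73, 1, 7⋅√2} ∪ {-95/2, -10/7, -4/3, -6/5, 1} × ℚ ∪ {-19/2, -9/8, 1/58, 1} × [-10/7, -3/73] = ({-95/2, -10/7, -4/3, -6/5, 1} × ℚ) ∪ ({-19/2, -9/8, 1/58, 1} × [-10/7, -3/73]) ∪ ([-10/7, -6/5) × {-19/2, -10/7, -4/3, -6/5, -3/73, 1, 7⋅√2})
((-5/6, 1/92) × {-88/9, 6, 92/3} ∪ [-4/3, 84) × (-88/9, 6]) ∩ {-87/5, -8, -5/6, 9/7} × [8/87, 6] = {-5/6, 9/7} × [8/87, 6]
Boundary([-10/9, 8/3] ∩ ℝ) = {-10/9, 8/3}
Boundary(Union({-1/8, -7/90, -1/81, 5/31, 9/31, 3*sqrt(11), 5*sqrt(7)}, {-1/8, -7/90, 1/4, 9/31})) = {-1/8, -7/90, -1/81, 5/31, 1/4, 9/31, 3*sqrt(11), 5*sqrt(7)}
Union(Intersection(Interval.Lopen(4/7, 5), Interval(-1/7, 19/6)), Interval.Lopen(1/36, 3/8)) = Union(Interval.Lopen(1/36, 3/8), Interval.Lopen(4/7, 19/6))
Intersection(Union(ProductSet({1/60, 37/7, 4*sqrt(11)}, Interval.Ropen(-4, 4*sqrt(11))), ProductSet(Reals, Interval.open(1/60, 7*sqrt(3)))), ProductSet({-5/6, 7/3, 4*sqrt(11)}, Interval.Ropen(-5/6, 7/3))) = Union(ProductSet({4*sqrt(11)}, Interval.Ropen(-5/6, 7/3)), ProductSet({-5/6, 7/3, 4*sqrt(11)}, Interval.open(1/60, 7/3)))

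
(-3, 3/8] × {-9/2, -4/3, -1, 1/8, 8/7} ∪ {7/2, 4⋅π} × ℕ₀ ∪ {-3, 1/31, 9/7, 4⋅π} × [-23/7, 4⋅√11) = ({7/2, 4⋅π} × ℕ₀) ∪ ((-3, 3/8] × {-9/2, -4/3, -1, 1/8, 8/7}) ∪ ({-3, 1/31, 9/7, 4⋅π} × [-23/7, 4⋅√11))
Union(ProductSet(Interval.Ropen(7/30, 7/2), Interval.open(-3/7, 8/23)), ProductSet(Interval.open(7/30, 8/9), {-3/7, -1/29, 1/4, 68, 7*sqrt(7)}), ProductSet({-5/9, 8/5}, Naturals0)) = Union(ProductSet({-5/9, 8/5}, Naturals0), ProductSet(Interval.open(7/30, 8/9), {-3/7, -1/29, 1/4, 68, 7*sqrt(7)}), ProductSet(Interval.Ropen(7/30, 7/2), Interval.open(-3/7, 8/23)))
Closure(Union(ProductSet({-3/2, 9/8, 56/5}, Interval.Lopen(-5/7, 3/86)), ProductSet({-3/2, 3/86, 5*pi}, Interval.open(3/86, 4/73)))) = Union(ProductSet({-3/2, 3/86, 5*pi}, Interval(3/86, 4/73)), ProductSet({-3/2, 9/8, 56/5}, Interval(-5/7, 3/86)))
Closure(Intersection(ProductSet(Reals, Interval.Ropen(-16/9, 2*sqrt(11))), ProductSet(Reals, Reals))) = ProductSet(Reals, Interval(-16/9, 2*sqrt(11)))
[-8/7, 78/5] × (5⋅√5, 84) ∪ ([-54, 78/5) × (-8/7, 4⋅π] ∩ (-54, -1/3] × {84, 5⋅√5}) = ((-54, -1/3] × {5⋅√5}) ∪ ([-8/7, 78/5] × (5⋅√5, 84))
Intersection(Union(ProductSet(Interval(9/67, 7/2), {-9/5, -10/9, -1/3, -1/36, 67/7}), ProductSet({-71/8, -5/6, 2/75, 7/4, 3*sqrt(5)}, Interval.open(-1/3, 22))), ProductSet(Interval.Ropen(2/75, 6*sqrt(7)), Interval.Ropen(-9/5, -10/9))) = ProductSet(Interval(9/67, 7/2), {-9/5})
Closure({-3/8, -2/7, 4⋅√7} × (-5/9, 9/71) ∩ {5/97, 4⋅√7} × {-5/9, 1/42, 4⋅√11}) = {4⋅√7} × {1/42}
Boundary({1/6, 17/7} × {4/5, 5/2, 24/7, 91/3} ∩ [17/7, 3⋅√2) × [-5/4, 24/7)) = {17/7} × {4/5, 5/2}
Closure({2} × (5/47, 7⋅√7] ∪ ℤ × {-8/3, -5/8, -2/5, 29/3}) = (ℤ × {-8/3, -5/8, -2/5, 29/3}) ∪ ({2} × [5/47, 7⋅√7])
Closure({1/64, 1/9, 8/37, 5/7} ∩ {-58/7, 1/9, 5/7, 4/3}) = {1/9, 5/7}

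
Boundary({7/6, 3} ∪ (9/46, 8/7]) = {9/46, 8/7, 7/6, 3}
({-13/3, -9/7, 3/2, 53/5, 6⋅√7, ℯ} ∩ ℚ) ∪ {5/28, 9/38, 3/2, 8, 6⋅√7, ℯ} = {-13/3, -9/7, 5/28, 9/38, 3/2, 8, 53/5, 6⋅√7, ℯ}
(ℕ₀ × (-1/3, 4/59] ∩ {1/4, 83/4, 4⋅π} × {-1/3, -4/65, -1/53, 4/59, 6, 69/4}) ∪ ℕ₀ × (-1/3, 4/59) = ℕ₀ × (-1/3, 4/59)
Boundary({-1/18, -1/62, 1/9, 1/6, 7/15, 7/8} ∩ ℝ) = {-1/18, -1/62, 1/9, 1/6, 7/15, 7/8}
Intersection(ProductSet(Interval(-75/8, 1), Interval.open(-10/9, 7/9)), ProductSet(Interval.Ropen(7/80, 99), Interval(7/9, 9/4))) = EmptySet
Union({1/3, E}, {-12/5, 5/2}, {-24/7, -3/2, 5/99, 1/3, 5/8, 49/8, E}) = {-24/7, -12/5, -3/2, 5/99, 1/3, 5/8, 5/2, 49/8, E}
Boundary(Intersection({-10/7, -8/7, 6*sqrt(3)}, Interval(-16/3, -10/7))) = {-10/7}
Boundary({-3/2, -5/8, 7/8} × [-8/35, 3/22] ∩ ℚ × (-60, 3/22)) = {-3/2, -5/8, 7/8} × [-8/35, 3/22]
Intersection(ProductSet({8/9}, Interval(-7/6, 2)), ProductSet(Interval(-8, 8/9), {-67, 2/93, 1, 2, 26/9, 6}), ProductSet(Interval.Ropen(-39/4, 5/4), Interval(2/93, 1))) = ProductSet({8/9}, {2/93, 1})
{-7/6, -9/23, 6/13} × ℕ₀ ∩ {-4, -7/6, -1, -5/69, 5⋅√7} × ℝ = {-7/6} × ℕ₀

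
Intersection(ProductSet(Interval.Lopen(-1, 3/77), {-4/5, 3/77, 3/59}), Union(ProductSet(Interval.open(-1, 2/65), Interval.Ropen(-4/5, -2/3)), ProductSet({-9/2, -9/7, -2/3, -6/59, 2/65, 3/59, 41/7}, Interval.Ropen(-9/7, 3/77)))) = ProductSet(Interval.Lopen(-1, 2/65), {-4/5})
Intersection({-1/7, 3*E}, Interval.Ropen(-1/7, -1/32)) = {-1/7}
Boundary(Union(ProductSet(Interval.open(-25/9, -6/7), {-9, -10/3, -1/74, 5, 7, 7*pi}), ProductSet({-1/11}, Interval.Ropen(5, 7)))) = Union(ProductSet({-1/11}, Interval(5, 7)), ProductSet(Interval(-25/9, -6/7), {-9, -10/3, -1/74, 5, 7, 7*pi}))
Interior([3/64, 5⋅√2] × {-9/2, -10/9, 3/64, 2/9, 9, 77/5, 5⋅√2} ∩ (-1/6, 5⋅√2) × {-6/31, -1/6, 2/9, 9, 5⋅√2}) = ∅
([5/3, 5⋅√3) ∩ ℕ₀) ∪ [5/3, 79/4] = [5/3, 79/4] ∪ {2, 3, …, 8}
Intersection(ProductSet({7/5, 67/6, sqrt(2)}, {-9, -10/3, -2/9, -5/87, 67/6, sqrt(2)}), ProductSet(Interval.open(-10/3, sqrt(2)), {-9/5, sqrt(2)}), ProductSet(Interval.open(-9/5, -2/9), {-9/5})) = EmptySet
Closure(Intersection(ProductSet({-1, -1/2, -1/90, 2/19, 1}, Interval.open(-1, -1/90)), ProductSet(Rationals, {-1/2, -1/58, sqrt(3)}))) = ProductSet({-1, -1/2, -1/90, 2/19, 1}, {-1/2, -1/58})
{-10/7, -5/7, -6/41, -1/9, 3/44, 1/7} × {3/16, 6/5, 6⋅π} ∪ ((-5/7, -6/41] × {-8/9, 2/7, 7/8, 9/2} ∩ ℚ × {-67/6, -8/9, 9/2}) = ((ℚ ∩ (-5/7, -6/41]) × {-8/9, 9/2}) ∪ ({-10/7, -5/7, -6/41, -1/9, 3/44, 1/7} × {3/16, 6/5, 6⋅π})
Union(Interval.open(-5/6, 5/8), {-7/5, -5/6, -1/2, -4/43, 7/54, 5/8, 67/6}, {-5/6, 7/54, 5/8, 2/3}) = Union({-7/5, 2/3, 67/6}, Interval(-5/6, 5/8))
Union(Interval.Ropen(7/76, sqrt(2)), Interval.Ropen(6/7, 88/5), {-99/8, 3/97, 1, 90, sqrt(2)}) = Union({-99/8, 3/97, 90}, Interval.Ropen(7/76, 88/5))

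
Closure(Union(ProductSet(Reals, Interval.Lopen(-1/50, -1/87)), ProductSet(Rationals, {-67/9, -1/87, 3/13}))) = ProductSet(Reals, Union({-67/9, 3/13}, Interval(-1/50, -1/87)))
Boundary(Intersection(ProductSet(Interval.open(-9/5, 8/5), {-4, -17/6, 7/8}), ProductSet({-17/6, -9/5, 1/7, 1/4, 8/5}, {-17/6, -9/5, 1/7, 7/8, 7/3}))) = ProductSet({1/7, 1/4}, {-17/6, 7/8})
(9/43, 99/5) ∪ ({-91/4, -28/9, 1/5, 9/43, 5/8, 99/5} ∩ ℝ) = {-91/4, -28/9, 1/5} ∪ [9/43, 99/5]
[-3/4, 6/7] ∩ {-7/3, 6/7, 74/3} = {6/7}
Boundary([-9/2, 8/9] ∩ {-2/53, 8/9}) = {-2/53, 8/9}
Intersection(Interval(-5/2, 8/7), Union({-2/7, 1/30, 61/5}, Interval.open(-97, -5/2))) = {-2/7, 1/30}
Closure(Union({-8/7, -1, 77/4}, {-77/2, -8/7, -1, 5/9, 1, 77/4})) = {-77/2, -8/7, -1, 5/9, 1, 77/4}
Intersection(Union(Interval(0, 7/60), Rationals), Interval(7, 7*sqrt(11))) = Intersection(Interval(7, 7*sqrt(11)), Rationals)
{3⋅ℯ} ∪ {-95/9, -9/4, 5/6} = {-95/9, -9/4, 5/6, 3⋅ℯ}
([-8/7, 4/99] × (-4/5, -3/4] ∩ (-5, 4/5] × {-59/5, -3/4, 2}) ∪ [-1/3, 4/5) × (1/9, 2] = ([-8/7, 4/99] × {-3/4}) ∪ ([-1/3, 4/5) × (1/9, 2])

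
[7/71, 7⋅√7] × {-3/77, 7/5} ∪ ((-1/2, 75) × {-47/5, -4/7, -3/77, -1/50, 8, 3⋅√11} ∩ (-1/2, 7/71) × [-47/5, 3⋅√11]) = ([7/71, 7⋅√7] × {-3/77, 7/5}) ∪ ((-1/2, 7/71) × {-47/5, -4/7, -3/77, -1/50, 8, 3⋅√11})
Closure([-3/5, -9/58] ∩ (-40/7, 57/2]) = [-3/5, -9/58]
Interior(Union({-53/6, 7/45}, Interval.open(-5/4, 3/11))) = Interval.open(-5/4, 3/11)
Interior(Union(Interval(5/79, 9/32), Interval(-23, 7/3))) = Interval.open(-23, 7/3)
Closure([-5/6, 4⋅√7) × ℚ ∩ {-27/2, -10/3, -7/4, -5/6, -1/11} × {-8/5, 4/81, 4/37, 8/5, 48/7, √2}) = {-5/6, -1/11} × {-8/5, 4/81, 4/37, 8/5, 48/7}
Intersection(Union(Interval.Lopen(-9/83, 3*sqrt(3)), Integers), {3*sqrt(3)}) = {3*sqrt(3)}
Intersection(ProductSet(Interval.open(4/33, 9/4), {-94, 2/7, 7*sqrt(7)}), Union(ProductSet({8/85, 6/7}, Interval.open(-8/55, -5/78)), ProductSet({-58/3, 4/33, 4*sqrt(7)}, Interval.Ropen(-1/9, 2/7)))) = EmptySet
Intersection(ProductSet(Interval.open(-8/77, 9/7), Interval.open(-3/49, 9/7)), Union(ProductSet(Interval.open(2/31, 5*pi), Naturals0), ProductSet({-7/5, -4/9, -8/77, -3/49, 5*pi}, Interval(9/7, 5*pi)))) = ProductSet(Interval.open(2/31, 9/7), Range(0, 2, 1))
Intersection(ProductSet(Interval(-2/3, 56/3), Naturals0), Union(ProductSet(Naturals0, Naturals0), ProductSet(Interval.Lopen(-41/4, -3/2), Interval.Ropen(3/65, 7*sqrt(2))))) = ProductSet(Range(0, 19, 1), Naturals0)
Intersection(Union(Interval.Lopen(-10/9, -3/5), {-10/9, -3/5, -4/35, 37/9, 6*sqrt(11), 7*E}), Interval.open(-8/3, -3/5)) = Interval.Ropen(-10/9, -3/5)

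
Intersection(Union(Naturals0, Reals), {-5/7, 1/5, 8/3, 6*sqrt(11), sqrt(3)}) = {-5/7, 1/5, 8/3, 6*sqrt(11), sqrt(3)}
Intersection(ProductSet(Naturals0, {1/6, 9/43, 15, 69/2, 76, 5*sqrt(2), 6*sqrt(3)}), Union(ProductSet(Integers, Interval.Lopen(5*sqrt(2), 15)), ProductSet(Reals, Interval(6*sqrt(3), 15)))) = ProductSet(Naturals0, {15, 6*sqrt(3)})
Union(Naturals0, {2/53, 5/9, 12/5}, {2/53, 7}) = Union({2/53, 5/9, 12/5}, Naturals0)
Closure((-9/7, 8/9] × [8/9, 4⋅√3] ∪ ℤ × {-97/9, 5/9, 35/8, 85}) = (ℤ × {-97/9, 5/9, 35/8, 85}) ∪ ([-9/7, 8/9] × [8/9, 4⋅√3])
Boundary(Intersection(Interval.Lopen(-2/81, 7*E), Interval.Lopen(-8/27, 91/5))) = {-2/81, 91/5}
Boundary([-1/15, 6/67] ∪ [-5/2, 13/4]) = {-5/2, 13/4}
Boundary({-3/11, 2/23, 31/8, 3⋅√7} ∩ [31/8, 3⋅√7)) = {31/8}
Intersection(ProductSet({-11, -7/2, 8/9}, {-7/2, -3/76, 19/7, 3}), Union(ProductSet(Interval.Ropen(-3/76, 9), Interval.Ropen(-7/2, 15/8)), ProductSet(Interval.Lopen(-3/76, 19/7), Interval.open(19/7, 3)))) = ProductSet({8/9}, {-7/2, -3/76})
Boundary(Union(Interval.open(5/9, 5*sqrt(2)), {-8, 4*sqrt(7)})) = {-8, 5/9, 5*sqrt(2), 4*sqrt(7)}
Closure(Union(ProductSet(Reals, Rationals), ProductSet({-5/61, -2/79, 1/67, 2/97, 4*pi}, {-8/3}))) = ProductSet(Reals, Reals)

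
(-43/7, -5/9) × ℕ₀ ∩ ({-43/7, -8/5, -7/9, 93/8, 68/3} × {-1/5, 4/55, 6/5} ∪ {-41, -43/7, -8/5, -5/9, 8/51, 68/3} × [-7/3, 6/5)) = {-8/5} × {0, 1}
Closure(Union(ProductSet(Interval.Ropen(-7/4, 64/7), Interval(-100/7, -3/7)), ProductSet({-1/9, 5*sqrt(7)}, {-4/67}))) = Union(ProductSet({-1/9, 5*sqrt(7)}, {-4/67}), ProductSet(Interval(-7/4, 64/7), Interval(-100/7, -3/7)))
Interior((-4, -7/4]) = (-4, -7/4)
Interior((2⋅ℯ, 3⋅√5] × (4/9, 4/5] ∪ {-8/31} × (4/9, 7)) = (2⋅ℯ, 3⋅√5) × (4/9, 4/5)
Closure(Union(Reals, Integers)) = Reals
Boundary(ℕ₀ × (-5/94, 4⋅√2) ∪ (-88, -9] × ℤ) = ([-88, -9] × ℤ) ∪ (ℕ₀ × [-5/94, 4⋅√2])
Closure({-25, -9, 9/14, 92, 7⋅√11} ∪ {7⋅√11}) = {-25, -9, 9/14, 92, 7⋅√11}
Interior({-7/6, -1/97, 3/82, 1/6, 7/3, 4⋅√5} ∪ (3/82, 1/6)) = (3/82, 1/6)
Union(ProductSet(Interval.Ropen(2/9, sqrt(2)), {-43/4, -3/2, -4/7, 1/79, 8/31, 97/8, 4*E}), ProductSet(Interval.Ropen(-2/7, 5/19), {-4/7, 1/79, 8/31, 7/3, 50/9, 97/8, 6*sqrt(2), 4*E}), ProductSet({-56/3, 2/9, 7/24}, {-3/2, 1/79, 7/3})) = Union(ProductSet({-56/3, 2/9, 7/24}, {-3/2, 1/79, 7/3}), ProductSet(Interval.Ropen(-2/7, 5/19), {-4/7, 1/79, 8/31, 7/3, 50/9, 97/8, 6*sqrt(2), 4*E}), ProductSet(Interval.Ropen(2/9, sqrt(2)), {-43/4, -3/2, -4/7, 1/79, 8/31, 97/8, 4*E}))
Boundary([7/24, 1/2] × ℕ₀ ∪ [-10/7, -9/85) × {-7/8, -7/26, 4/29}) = ([7/24, 1/2] × ℕ₀) ∪ ([-10/7, -9/85] × {-7/8, -7/26, 4/29})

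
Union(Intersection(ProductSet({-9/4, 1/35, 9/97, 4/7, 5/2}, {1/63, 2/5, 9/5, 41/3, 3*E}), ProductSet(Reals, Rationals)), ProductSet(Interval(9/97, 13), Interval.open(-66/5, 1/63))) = Union(ProductSet({-9/4, 1/35, 9/97, 4/7, 5/2}, {1/63, 2/5, 9/5, 41/3}), ProductSet(Interval(9/97, 13), Interval.open(-66/5, 1/63)))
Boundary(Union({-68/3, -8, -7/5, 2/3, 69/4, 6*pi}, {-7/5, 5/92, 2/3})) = {-68/3, -8, -7/5, 5/92, 2/3, 69/4, 6*pi}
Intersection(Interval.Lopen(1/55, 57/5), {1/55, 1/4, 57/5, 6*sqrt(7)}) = {1/4, 57/5}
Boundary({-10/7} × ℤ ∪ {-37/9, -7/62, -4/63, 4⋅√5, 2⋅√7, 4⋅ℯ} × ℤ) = {-37/9, -10/7, -7/62, -4/63, 4⋅√5, 2⋅√7, 4⋅ℯ} × ℤ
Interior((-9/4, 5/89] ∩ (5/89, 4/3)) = ∅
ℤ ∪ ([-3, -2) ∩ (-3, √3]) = ℤ ∪ [-3, -2]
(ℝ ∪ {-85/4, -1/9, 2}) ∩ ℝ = ℝ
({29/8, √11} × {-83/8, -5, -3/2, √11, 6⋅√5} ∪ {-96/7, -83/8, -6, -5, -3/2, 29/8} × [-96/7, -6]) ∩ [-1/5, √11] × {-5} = {√11} × {-5}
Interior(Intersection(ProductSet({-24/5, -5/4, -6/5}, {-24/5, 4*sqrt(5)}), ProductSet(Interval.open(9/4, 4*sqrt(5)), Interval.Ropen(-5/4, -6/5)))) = EmptySet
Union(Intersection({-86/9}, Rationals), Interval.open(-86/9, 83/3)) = Interval.Ropen(-86/9, 83/3)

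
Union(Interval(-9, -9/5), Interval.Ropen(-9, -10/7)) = Interval.Ropen(-9, -10/7)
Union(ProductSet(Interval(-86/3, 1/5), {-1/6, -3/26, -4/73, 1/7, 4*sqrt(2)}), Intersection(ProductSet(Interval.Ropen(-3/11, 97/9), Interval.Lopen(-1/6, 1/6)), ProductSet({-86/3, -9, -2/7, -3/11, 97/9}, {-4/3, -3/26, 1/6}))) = Union(ProductSet({-3/11}, {-3/26, 1/6}), ProductSet(Interval(-86/3, 1/5), {-1/6, -3/26, -4/73, 1/7, 4*sqrt(2)}))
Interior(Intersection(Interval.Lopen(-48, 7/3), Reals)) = Interval.open(-48, 7/3)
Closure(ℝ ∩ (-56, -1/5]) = [-56, -1/5]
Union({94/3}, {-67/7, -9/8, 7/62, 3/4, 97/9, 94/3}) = {-67/7, -9/8, 7/62, 3/4, 97/9, 94/3}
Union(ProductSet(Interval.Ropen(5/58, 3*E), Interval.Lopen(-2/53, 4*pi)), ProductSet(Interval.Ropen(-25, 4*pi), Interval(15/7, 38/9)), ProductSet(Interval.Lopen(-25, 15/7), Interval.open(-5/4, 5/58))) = Union(ProductSet(Interval.Lopen(-25, 15/7), Interval.open(-5/4, 5/58)), ProductSet(Interval.Ropen(-25, 4*pi), Interval(15/7, 38/9)), ProductSet(Interval.Ropen(5/58, 3*E), Interval.Lopen(-2/53, 4*pi)))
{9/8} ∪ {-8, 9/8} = {-8, 9/8}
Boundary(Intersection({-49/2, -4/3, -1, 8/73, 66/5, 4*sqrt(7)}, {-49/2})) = {-49/2}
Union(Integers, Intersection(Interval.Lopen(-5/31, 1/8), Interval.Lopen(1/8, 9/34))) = Integers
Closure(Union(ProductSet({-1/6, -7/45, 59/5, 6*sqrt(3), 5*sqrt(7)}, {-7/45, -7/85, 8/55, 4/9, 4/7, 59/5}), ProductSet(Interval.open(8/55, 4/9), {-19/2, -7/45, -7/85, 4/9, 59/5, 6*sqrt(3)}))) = Union(ProductSet({-1/6, -7/45, 59/5, 6*sqrt(3), 5*sqrt(7)}, {-7/45, -7/85, 8/55, 4/9, 4/7, 59/5}), ProductSet(Interval(8/55, 4/9), {-19/2, -7/45, -7/85, 4/9, 59/5, 6*sqrt(3)}))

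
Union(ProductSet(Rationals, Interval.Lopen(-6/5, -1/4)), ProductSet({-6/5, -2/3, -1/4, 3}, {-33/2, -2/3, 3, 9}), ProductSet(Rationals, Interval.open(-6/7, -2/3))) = Union(ProductSet({-6/5, -2/3, -1/4, 3}, {-33/2, -2/3, 3, 9}), ProductSet(Rationals, Interval.Lopen(-6/5, -1/4)))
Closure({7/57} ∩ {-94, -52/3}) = ∅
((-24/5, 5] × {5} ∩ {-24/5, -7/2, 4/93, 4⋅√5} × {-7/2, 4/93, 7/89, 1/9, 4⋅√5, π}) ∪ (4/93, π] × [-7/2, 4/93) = (4/93, π] × [-7/2, 4/93)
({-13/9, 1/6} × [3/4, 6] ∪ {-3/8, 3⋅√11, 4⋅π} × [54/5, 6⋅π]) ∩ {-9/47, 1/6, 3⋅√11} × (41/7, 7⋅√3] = ({1/6} × (41/7, 6]) ∪ ({3⋅√11} × [54/5, 7⋅√3])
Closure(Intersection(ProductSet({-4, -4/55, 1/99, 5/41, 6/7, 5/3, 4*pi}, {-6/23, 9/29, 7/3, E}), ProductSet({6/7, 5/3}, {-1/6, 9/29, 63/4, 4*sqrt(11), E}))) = ProductSet({6/7, 5/3}, {9/29, E})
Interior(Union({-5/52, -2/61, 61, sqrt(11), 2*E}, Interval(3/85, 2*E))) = Interval.open(3/85, 2*E)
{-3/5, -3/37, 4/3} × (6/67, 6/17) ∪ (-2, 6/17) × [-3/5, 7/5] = ({-3/5, -3/37, 4/3} × (6/67, 6/17)) ∪ ((-2, 6/17) × [-3/5, 7/5])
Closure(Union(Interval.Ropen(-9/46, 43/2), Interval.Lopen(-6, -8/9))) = Union(Interval(-6, -8/9), Interval(-9/46, 43/2))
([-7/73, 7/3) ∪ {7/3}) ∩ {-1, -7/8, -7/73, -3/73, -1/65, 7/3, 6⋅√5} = {-7/73, -3/73, -1/65, 7/3}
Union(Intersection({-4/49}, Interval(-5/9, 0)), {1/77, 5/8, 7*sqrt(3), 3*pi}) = {-4/49, 1/77, 5/8, 7*sqrt(3), 3*pi}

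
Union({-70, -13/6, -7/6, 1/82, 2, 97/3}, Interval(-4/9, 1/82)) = Union({-70, -13/6, -7/6, 2, 97/3}, Interval(-4/9, 1/82))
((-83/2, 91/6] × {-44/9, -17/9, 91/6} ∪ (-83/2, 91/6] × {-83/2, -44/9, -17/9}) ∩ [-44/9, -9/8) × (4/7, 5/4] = ∅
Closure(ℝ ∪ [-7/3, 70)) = (-∞, ∞)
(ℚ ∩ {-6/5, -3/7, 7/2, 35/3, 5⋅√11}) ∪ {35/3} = {-6/5, -3/7, 7/2, 35/3}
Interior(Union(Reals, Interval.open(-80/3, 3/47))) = Interval(-oo, oo)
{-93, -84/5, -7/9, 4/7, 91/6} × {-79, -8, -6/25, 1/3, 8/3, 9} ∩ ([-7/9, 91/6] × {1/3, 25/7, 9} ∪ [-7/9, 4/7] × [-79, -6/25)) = ({-7/9, 4/7} × {-79, -8}) ∪ ({-7/9, 4/7, 91/6} × {1/3, 9})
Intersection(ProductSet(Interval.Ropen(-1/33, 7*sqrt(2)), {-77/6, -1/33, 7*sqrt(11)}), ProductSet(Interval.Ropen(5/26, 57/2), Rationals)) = ProductSet(Interval.Ropen(5/26, 7*sqrt(2)), {-77/6, -1/33})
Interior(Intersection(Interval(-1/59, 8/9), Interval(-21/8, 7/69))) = Interval.open(-1/59, 7/69)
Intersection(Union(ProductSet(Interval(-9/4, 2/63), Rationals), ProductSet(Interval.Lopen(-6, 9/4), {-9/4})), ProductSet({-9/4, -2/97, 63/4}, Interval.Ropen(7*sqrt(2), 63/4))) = ProductSet({-9/4, -2/97}, Intersection(Interval.Ropen(7*sqrt(2), 63/4), Rationals))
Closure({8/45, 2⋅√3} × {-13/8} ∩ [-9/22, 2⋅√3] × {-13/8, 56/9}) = {8/45, 2⋅√3} × {-13/8}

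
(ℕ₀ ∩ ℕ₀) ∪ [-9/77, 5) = [-9/77, 5] ∪ ℕ₀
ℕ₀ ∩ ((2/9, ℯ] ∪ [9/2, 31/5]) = {1, 2} ∪ {5, 6}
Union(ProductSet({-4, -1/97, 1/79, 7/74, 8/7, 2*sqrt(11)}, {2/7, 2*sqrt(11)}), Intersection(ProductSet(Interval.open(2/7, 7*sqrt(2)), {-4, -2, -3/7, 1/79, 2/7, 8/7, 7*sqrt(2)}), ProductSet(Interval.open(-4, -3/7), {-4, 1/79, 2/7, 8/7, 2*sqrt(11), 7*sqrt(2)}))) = ProductSet({-4, -1/97, 1/79, 7/74, 8/7, 2*sqrt(11)}, {2/7, 2*sqrt(11)})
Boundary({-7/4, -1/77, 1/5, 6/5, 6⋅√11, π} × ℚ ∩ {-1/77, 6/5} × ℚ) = {-1/77, 6/5} × ℝ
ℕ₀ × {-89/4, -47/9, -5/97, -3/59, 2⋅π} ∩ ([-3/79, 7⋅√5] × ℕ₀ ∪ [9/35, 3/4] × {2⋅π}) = ∅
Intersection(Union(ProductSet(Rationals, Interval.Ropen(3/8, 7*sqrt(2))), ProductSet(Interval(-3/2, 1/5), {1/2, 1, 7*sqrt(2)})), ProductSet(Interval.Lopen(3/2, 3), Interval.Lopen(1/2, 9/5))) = ProductSet(Intersection(Interval.Lopen(3/2, 3), Rationals), Interval.Lopen(1/2, 9/5))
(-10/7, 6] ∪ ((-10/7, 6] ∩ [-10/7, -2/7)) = (-10/7, 6]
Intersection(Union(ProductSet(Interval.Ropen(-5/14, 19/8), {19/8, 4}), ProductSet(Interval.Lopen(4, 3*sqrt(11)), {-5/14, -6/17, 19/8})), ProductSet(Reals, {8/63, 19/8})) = ProductSet(Union(Interval.Ropen(-5/14, 19/8), Interval.Lopen(4, 3*sqrt(11))), {19/8})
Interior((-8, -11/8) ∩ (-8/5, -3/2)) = (-8/5, -3/2)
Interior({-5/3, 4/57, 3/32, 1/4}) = ∅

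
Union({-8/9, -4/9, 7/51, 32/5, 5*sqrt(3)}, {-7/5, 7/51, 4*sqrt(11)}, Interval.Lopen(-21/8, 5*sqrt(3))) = Union({4*sqrt(11)}, Interval.Lopen(-21/8, 5*sqrt(3)))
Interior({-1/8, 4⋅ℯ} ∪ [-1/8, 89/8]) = (-1/8, 89/8)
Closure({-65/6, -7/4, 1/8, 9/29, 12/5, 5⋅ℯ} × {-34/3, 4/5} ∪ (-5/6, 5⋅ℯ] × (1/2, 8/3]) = ({-5/6, 5⋅ℯ} × [1/2, 8/3]) ∪ ([-5/6, 5⋅ℯ] × {1/2, 8/3}) ∪ ({-65/6, -7/4, 1/8, 9/29, 12/5, 5⋅ℯ} × {-34/3, 4/5}) ∪ ((-5/6, 5⋅ℯ] × (1/2, 8/3])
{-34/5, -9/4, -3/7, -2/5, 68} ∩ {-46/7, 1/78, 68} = {68}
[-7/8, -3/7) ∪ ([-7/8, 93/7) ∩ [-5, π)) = [-7/8, π)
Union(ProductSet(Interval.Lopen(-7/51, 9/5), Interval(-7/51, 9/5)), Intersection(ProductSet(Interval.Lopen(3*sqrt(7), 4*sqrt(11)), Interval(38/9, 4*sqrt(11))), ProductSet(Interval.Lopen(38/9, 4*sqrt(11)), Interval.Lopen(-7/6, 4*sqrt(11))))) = Union(ProductSet(Interval.Lopen(-7/51, 9/5), Interval(-7/51, 9/5)), ProductSet(Interval.Lopen(3*sqrt(7), 4*sqrt(11)), Interval(38/9, 4*sqrt(11))))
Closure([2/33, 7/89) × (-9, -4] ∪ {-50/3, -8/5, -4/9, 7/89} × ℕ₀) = ({-50/3, -8/5, -4/9, 7/89} × ℕ₀) ∪ ({2/33, 7/89} × [-9, -4]) ∪ ([2/33, 7/89] × {-9, -4}) ∪ ([2/33, 7/89) × (-9, -4])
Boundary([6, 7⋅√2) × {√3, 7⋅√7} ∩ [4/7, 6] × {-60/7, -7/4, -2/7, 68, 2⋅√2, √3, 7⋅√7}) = {6} × {√3, 7⋅√7}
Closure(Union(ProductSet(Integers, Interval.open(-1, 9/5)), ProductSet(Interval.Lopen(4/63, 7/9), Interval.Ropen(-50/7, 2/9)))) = Union(ProductSet(Complement(Integers, Interval.open(4/63, 7/9)), Interval(-1, 9/5)), ProductSet({4/63, 7/9}, Interval(-50/7, 2/9)), ProductSet(Integers, Interval.Lopen(-1, 9/5)), ProductSet(Interval(4/63, 7/9), {-50/7, 2/9}), ProductSet(Interval.Lopen(4/63, 7/9), Interval.Ropen(-50/7, 2/9)))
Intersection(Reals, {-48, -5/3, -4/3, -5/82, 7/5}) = {-48, -5/3, -4/3, -5/82, 7/5}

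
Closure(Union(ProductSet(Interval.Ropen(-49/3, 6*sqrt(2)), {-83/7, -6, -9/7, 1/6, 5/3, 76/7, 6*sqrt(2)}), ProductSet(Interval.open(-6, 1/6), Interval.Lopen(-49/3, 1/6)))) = Union(ProductSet({-6, 1/6}, Interval(-49/3, 1/6)), ProductSet(Interval(-49/3, 6*sqrt(2)), {-83/7, -6, -9/7, 1/6, 5/3, 76/7, 6*sqrt(2)}), ProductSet(Interval(-6, 1/6), {-49/3, 1/6}), ProductSet(Interval.open(-6, 1/6), Interval.Lopen(-49/3, 1/6)))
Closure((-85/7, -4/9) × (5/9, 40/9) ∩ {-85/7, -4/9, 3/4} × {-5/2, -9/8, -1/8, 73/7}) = ∅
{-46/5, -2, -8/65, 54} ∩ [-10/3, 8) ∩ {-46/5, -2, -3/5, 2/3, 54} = {-2}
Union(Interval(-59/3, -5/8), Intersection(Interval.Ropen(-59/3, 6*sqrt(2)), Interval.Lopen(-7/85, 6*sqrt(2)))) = Union(Interval(-59/3, -5/8), Interval.open(-7/85, 6*sqrt(2)))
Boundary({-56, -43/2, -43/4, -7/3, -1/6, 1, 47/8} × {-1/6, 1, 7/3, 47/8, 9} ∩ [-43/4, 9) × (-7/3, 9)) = {-43/4, -7/3, -1/6, 1, 47/8} × {-1/6, 1, 7/3, 47/8}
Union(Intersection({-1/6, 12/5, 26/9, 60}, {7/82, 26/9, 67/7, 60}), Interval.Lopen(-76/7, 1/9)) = Union({26/9, 60}, Interval.Lopen(-76/7, 1/9))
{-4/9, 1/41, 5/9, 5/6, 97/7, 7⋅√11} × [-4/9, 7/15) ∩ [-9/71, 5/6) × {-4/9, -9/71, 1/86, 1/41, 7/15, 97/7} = {1/41, 5/9} × {-4/9, -9/71, 1/86, 1/41}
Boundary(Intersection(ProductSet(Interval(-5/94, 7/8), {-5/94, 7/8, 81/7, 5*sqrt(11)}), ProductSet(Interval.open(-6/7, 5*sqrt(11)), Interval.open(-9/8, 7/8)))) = ProductSet(Interval(-5/94, 7/8), {-5/94})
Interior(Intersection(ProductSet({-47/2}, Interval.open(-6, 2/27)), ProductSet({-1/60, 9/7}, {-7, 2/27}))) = EmptySet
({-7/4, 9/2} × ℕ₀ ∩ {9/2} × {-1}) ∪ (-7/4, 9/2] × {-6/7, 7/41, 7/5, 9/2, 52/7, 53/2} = (-7/4, 9/2] × {-6/7, 7/41, 7/5, 9/2, 52/7, 53/2}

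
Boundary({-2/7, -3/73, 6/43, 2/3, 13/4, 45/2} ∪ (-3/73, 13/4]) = {-2/7, -3/73, 13/4, 45/2}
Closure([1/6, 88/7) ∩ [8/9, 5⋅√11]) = [8/9, 88/7]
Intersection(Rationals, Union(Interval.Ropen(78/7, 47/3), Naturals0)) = Union(Intersection(Interval.Ropen(78/7, 47/3), Rationals), Naturals0)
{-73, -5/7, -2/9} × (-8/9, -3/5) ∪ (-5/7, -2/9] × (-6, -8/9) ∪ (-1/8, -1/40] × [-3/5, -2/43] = ({-73, -5/7, -2/9} × (-8/9, -3/5)) ∪ ((-5/7, -2/9] × (-6, -8/9)) ∪ ((-1/8, -1/40] × [-3/5, -2/43])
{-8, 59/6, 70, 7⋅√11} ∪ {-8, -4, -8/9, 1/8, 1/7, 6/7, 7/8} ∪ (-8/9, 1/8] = {-8, -4, 1/7, 6/7, 7/8, 59/6, 70, 7⋅√11} ∪ [-8/9, 1/8]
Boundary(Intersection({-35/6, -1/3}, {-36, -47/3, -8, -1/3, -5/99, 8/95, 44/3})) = {-1/3}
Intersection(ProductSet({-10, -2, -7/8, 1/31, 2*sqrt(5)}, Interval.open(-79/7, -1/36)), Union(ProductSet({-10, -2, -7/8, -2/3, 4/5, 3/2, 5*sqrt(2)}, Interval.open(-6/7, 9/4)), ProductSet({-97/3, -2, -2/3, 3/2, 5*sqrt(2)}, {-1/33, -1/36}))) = ProductSet({-10, -2, -7/8}, Interval.open(-6/7, -1/36))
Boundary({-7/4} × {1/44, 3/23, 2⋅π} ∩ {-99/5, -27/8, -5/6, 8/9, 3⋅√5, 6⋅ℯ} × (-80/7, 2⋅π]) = ∅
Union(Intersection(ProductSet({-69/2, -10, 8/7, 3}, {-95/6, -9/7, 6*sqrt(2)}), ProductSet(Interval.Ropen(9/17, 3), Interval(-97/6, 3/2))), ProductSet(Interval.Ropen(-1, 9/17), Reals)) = Union(ProductSet({8/7}, {-95/6, -9/7}), ProductSet(Interval.Ropen(-1, 9/17), Reals))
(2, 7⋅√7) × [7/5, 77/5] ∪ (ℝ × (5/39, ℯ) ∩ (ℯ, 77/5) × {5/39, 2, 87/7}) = (2, 7⋅√7) × [7/5, 77/5]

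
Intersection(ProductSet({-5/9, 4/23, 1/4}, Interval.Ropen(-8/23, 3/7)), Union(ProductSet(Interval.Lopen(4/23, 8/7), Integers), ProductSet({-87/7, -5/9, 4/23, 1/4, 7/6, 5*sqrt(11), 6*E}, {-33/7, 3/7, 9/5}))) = ProductSet({1/4}, Range(0, 1, 1))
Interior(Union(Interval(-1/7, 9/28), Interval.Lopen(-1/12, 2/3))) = Interval.open(-1/7, 2/3)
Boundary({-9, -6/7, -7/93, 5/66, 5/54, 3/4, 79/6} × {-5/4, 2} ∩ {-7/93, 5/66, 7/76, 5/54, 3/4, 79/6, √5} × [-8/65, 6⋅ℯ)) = {-7/93, 5/66, 5/54, 3/4, 79/6} × {2}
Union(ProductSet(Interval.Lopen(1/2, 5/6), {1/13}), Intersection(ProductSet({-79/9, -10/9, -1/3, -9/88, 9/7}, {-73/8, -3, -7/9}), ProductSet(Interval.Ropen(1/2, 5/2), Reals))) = Union(ProductSet({9/7}, {-73/8, -3, -7/9}), ProductSet(Interval.Lopen(1/2, 5/6), {1/13}))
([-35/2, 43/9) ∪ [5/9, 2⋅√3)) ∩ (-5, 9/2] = (-5, 9/2]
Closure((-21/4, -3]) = [-21/4, -3]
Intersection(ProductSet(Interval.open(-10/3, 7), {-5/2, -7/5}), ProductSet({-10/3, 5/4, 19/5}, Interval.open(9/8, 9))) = EmptySet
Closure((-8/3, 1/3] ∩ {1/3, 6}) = {1/3}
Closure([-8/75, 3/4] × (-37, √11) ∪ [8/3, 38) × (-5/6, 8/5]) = ({8/3, 38} × [-5/6, 8/5]) ∪ ([8/3, 38] × {-5/6, 8/5}) ∪ ([8/3, 38) × (-5/6, 8/5]) ∪ ([-8/75, 3/4] × [-37, √11])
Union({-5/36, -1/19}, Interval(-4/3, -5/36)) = Union({-1/19}, Interval(-4/3, -5/36))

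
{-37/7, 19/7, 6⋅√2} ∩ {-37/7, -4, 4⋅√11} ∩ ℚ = {-37/7}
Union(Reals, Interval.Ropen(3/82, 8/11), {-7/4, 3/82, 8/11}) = Interval(-oo, oo)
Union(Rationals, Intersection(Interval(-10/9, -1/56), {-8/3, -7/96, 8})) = Rationals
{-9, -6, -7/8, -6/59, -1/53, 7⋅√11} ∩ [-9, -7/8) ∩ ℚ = {-9, -6}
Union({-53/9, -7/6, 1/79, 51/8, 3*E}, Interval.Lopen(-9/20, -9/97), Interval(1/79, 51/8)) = Union({-53/9, -7/6, 3*E}, Interval.Lopen(-9/20, -9/97), Interval(1/79, 51/8))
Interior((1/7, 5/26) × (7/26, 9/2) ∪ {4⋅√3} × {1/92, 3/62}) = (1/7, 5/26) × (7/26, 9/2)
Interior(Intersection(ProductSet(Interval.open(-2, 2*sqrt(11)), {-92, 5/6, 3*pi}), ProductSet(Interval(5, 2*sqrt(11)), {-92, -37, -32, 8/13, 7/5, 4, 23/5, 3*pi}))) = EmptySet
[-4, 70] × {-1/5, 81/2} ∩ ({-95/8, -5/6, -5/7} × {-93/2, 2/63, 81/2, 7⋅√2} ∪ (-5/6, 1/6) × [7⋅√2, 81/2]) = [-5/6, 1/6) × {81/2}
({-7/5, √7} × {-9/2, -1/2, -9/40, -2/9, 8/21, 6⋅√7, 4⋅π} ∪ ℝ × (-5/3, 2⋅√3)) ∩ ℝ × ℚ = ({-7/5, √7} × {-9/2, -1/2, -9/40, -2/9, 8/21}) ∪ (ℝ × (ℚ ∩ (-5/3, 2⋅√3)))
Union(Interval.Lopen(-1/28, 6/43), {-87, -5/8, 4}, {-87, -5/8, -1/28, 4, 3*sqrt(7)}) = Union({-87, -5/8, 4, 3*sqrt(7)}, Interval(-1/28, 6/43))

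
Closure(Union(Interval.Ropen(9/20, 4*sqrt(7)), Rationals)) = Union(Interval(-oo, oo), Rationals)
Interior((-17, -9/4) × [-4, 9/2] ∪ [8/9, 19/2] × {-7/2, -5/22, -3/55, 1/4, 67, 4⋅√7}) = (-17, -9/4) × (-4, 9/2)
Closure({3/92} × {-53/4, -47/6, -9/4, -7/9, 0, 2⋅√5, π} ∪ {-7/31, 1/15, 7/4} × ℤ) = ({-7/31, 1/15, 7/4} × ℤ) ∪ ({3/92} × {-53/4, -47/6, -9/4, -7/9, 0, 2⋅√5, π})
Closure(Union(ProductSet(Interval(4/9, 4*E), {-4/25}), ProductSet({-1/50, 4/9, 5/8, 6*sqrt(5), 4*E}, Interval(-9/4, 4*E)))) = Union(ProductSet({-1/50, 4/9, 5/8, 6*sqrt(5), 4*E}, Interval(-9/4, 4*E)), ProductSet(Interval(4/9, 4*E), {-4/25}))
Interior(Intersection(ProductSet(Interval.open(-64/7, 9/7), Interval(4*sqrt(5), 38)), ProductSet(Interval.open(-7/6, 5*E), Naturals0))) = EmptySet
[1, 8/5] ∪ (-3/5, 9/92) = (-3/5, 9/92) ∪ [1, 8/5]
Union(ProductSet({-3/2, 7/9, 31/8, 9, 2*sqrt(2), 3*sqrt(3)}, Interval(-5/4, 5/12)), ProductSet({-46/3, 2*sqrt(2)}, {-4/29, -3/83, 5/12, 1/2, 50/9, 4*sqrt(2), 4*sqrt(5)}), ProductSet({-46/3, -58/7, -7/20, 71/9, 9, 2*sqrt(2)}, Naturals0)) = Union(ProductSet({-46/3, 2*sqrt(2)}, {-4/29, -3/83, 5/12, 1/2, 50/9, 4*sqrt(2), 4*sqrt(5)}), ProductSet({-46/3, -58/7, -7/20, 71/9, 9, 2*sqrt(2)}, Naturals0), ProductSet({-3/2, 7/9, 31/8, 9, 2*sqrt(2), 3*sqrt(3)}, Interval(-5/4, 5/12)))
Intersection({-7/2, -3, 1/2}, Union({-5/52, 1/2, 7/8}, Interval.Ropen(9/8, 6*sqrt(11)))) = {1/2}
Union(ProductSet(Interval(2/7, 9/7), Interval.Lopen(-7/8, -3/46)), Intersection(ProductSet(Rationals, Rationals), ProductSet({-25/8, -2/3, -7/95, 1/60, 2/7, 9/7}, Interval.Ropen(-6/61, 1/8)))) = Union(ProductSet({-25/8, -2/3, -7/95, 1/60, 2/7, 9/7}, Intersection(Interval.Ropen(-6/61, 1/8), Rationals)), ProductSet(Interval(2/7, 9/7), Interval.Lopen(-7/8, -3/46)))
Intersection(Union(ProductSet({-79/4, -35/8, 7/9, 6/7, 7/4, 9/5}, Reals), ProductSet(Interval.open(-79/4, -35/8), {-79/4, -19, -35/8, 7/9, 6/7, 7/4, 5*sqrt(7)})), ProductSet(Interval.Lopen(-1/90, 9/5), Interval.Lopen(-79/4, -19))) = ProductSet({7/9, 6/7, 7/4, 9/5}, Interval.Lopen(-79/4, -19))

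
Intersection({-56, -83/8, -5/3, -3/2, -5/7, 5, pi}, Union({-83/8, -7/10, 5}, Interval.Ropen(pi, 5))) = {-83/8, 5, pi}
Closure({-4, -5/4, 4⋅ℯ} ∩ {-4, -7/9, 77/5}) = {-4}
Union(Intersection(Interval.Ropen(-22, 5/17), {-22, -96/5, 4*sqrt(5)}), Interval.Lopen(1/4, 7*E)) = Union({-22, -96/5}, Interval.Lopen(1/4, 7*E))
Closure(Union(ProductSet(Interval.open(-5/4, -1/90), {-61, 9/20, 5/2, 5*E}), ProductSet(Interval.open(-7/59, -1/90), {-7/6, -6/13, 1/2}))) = Union(ProductSet(Interval(-5/4, -1/90), {-61, 9/20, 5/2, 5*E}), ProductSet(Interval(-7/59, -1/90), {-7/6, -6/13, 1/2}))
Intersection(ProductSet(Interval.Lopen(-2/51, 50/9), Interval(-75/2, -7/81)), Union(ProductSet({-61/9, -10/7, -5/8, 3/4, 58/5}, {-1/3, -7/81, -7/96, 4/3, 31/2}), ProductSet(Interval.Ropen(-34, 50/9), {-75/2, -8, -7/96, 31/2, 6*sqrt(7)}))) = Union(ProductSet({3/4}, {-1/3, -7/81}), ProductSet(Interval.open(-2/51, 50/9), {-75/2, -8}))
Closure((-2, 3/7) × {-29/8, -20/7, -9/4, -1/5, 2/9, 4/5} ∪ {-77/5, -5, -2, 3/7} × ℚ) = ({-77/5, -5, -2, 3/7} × ℝ) ∪ ([-2, 3/7] × {-29/8, -20/7, -9/4, -1/5, 2/9, 4/5})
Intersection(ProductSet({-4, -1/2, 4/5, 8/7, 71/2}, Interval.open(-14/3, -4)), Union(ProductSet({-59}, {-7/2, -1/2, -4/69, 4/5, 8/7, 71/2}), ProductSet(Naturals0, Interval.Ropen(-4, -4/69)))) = EmptySet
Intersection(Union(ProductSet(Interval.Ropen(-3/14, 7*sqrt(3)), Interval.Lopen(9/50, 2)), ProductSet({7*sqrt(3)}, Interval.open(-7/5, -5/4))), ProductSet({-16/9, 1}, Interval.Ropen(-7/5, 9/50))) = EmptySet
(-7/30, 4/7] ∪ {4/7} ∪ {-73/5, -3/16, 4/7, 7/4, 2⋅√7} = {-73/5, 7/4, 2⋅√7} ∪ (-7/30, 4/7]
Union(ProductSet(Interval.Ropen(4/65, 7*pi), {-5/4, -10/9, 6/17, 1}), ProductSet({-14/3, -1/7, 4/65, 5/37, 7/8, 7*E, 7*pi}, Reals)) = Union(ProductSet({-14/3, -1/7, 4/65, 5/37, 7/8, 7*E, 7*pi}, Reals), ProductSet(Interval.Ropen(4/65, 7*pi), {-5/4, -10/9, 6/17, 1}))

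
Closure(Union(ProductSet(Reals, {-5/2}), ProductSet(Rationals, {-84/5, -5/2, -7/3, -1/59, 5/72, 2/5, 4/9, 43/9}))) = ProductSet(Reals, {-84/5, -5/2, -7/3, -1/59, 5/72, 2/5, 4/9, 43/9})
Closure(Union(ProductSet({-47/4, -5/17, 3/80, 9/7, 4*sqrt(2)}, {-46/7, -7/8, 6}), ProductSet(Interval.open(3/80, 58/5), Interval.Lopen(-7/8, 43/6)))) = Union(ProductSet({3/80, 58/5}, Interval(-7/8, 43/6)), ProductSet({-47/4, -5/17, 3/80, 9/7, 4*sqrt(2)}, {-46/7, -7/8, 6}), ProductSet(Interval(3/80, 58/5), {-7/8, 43/6}), ProductSet(Interval.open(3/80, 58/5), Interval.Lopen(-7/8, 43/6)))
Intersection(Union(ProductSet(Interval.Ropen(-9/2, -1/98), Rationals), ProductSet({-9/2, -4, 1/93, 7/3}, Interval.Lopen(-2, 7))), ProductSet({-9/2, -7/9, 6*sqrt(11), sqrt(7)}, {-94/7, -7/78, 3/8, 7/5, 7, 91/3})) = ProductSet({-9/2, -7/9}, {-94/7, -7/78, 3/8, 7/5, 7, 91/3})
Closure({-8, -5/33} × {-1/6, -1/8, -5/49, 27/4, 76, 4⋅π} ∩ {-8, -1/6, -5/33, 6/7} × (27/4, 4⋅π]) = {-8, -5/33} × {4⋅π}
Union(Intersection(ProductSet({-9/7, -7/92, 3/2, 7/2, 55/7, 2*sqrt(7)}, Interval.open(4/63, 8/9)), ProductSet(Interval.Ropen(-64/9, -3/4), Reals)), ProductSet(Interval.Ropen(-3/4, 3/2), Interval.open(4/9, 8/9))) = Union(ProductSet({-9/7}, Interval.open(4/63, 8/9)), ProductSet(Interval.Ropen(-3/4, 3/2), Interval.open(4/9, 8/9)))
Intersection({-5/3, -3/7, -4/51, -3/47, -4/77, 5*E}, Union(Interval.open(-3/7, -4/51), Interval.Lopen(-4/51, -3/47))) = {-3/47}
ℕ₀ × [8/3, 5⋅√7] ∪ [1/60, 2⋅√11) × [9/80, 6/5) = (ℕ₀ × [8/3, 5⋅√7]) ∪ ([1/60, 2⋅√11) × [9/80, 6/5))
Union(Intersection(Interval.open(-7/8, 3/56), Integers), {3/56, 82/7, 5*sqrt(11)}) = Union({3/56, 82/7, 5*sqrt(11)}, Range(0, 1, 1))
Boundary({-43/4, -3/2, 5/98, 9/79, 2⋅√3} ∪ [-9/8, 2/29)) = {-43/4, -3/2, -9/8, 2/29, 9/79, 2⋅√3}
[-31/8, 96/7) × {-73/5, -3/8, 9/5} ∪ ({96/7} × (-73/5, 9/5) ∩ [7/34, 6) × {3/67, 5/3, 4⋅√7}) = [-31/8, 96/7) × {-73/5, -3/8, 9/5}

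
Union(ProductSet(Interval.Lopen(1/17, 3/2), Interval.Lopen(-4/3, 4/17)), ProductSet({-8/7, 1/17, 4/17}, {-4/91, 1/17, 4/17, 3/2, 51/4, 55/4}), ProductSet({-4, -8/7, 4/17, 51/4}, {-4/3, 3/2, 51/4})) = Union(ProductSet({-8/7, 1/17, 4/17}, {-4/91, 1/17, 4/17, 3/2, 51/4, 55/4}), ProductSet({-4, -8/7, 4/17, 51/4}, {-4/3, 3/2, 51/4}), ProductSet(Interval.Lopen(1/17, 3/2), Interval.Lopen(-4/3, 4/17)))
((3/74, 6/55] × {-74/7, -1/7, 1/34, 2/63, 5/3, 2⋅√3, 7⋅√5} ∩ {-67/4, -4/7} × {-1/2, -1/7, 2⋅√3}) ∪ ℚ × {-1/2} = ℚ × {-1/2}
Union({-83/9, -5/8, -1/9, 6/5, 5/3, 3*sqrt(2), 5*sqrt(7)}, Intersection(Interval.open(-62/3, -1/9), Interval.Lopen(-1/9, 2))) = {-83/9, -5/8, -1/9, 6/5, 5/3, 3*sqrt(2), 5*sqrt(7)}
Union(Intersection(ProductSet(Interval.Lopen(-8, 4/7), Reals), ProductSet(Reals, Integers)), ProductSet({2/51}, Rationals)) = Union(ProductSet({2/51}, Rationals), ProductSet(Interval.Lopen(-8, 4/7), Integers))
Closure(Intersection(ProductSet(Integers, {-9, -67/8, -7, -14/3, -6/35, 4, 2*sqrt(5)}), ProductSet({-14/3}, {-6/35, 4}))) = EmptySet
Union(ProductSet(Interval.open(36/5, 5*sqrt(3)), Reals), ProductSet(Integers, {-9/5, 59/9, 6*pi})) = Union(ProductSet(Integers, {-9/5, 59/9, 6*pi}), ProductSet(Interval.open(36/5, 5*sqrt(3)), Reals))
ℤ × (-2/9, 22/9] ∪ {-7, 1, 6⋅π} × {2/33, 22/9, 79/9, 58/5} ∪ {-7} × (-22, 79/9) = (ℤ × (-2/9, 22/9]) ∪ ({-7} × (-22, 79/9)) ∪ ({-7, 1, 6⋅π} × {2/33, 22/9, 79/9, 58/5})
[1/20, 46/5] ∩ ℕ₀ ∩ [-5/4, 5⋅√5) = {1, 2, …, 9}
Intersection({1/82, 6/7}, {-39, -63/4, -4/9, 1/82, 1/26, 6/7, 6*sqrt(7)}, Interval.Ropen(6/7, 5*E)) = {6/7}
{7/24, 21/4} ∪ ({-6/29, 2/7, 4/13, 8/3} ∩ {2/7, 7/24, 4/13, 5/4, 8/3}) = {2/7, 7/24, 4/13, 8/3, 21/4}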